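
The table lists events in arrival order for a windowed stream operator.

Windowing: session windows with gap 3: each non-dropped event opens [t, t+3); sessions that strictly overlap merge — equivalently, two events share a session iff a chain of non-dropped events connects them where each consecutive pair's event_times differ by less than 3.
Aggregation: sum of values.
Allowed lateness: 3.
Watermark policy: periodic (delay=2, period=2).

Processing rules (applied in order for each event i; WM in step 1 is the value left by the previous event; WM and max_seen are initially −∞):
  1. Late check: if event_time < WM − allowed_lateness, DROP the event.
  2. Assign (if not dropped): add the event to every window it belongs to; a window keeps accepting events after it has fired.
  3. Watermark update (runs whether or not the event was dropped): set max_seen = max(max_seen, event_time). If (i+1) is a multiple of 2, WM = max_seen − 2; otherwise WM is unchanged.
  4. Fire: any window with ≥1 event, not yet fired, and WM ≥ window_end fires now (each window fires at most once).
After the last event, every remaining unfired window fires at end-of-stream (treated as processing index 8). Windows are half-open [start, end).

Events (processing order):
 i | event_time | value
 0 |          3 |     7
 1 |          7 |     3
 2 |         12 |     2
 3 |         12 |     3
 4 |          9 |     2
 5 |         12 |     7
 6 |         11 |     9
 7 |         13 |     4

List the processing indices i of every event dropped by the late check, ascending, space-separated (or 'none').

none

i=0 t=3 v=7: → [3,6); WM=−∞
i=1 t=7 v=3: → [7,10); WM=5
i=2 t=12 v=2: → [12,15); WM=5
i=3 t=12 v=3: → [12,15); WM=10
i=4 t=9 v=2: → [7,12); WM=10
i=5 t=12 v=7: → [12,15); WM=10
i=6 t=11 v=9: → [7,15); WM=10
i=7 t=13 v=4: → [7,16); WM=11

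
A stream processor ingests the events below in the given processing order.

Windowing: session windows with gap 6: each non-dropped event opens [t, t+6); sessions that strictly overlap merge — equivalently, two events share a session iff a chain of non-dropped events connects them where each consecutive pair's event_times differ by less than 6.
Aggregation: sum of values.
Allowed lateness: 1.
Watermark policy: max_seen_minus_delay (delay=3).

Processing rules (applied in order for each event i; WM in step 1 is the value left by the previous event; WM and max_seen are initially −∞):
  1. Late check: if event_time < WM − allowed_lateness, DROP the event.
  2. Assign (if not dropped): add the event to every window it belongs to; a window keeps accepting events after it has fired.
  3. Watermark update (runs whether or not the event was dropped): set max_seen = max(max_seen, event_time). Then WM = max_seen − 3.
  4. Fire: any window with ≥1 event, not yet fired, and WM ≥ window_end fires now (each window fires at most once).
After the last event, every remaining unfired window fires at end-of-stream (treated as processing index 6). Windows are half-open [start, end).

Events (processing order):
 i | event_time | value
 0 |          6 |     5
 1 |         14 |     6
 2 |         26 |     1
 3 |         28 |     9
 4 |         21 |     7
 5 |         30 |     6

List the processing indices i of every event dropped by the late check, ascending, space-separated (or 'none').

i=0 t=6 v=5: → [6,12); WM=3
i=1 t=14 v=6: → [14,20); WM=11
i=2 t=26 v=1: → [26,32); WM=23
i=3 t=28 v=9: → [26,34); WM=25
i=4 t=21 v=7: DROP (t<25-1); WM=25
i=5 t=30 v=6: → [26,36); WM=27

4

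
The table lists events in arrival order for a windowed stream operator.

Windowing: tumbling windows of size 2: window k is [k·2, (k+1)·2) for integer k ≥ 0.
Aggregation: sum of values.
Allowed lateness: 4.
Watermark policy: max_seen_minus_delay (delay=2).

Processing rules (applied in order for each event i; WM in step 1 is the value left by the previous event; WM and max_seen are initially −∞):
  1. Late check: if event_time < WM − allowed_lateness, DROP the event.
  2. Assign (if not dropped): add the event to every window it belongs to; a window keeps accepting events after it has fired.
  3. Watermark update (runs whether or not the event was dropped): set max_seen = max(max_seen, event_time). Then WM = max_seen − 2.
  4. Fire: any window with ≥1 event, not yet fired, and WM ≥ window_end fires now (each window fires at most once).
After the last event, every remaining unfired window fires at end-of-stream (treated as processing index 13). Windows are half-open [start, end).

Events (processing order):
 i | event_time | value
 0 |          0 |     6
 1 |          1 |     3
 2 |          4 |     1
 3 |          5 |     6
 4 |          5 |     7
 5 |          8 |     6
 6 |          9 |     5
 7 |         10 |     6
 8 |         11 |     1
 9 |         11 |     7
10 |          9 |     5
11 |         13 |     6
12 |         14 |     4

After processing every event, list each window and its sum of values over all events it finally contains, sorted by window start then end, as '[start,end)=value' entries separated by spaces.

[0,2)=9 [4,6)=14 [8,10)=16 [10,12)=14 [12,14)=6 [14,16)=4

i=0 t=0 v=6: → [0,2); WM=-2
i=1 t=1 v=3: → [0,2); WM=-1
i=2 t=4 v=1: → [4,6); WM=2; [0,2) fires=9
i=3 t=5 v=6: → [4,6); WM=3
i=4 t=5 v=7: → [4,6); WM=3
i=5 t=8 v=6: → [8,10); WM=6; [4,6) fires=14
i=6 t=9 v=5: → [8,10); WM=7
i=7 t=10 v=6: → [10,12); WM=8
i=8 t=11 v=1: → [10,12); WM=9
i=9 t=11 v=7: → [10,12); WM=9
i=10 t=9 v=5: → [8,10); WM=9
i=11 t=13 v=6: → [12,14); WM=11; [8,10) fires=16
i=12 t=14 v=4: → [14,16); WM=12; [10,12) fires=14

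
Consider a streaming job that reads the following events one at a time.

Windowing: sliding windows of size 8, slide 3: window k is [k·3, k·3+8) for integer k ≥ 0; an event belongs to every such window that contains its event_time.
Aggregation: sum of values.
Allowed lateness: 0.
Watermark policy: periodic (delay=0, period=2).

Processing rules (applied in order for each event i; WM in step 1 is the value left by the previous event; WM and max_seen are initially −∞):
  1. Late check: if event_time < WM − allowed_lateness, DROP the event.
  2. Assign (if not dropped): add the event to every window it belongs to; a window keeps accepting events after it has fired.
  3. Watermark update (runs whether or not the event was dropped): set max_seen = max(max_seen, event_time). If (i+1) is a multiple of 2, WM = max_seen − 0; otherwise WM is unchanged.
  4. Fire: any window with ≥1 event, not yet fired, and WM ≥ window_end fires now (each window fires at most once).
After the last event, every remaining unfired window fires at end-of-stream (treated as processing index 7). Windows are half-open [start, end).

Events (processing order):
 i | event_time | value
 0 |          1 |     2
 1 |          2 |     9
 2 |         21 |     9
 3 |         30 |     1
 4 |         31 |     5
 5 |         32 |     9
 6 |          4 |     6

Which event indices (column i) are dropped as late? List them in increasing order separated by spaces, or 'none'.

i=0 t=1 v=2: → [0,8); WM=−∞
i=1 t=2 v=9: → [0,8); WM=2
i=2 t=21 v=9: → [21,29),[18,26),[15,23); WM=2
i=3 t=30 v=1: → [30,38),[27,35),[24,32); WM=30; [0,8) fires=11 [15,23) fires=9 [18,26) fires=9 [21,29) fires=9
i=4 t=31 v=5: → [30,38),[27,35),[24,32); WM=30
i=5 t=32 v=9: → [30,38),[27,35); WM=32; [24,32) fires=6
i=6 t=4 v=6: DROP (t<32-0); WM=32

6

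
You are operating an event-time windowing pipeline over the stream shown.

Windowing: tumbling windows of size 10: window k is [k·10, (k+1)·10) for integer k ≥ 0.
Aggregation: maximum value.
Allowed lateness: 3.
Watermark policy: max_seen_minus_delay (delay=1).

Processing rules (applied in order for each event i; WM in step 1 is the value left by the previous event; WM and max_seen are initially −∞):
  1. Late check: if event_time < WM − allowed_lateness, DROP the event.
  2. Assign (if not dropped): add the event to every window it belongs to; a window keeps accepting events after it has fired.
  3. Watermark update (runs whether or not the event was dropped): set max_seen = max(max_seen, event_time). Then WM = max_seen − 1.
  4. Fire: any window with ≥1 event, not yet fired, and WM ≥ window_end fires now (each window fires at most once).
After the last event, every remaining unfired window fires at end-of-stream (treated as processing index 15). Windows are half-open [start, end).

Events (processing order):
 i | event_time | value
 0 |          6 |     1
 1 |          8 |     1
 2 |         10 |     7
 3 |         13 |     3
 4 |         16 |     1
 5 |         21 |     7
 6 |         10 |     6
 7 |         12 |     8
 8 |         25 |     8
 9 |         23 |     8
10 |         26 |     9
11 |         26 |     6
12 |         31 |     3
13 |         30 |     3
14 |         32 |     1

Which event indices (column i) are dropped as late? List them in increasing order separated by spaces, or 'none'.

6 7

i=0 t=6 v=1: → [0,10); WM=5
i=1 t=8 v=1: → [0,10); WM=7
i=2 t=10 v=7: → [10,20); WM=9
i=3 t=13 v=3: → [10,20); WM=12; [0,10) fires=1
i=4 t=16 v=1: → [10,20); WM=15
i=5 t=21 v=7: → [20,30); WM=20; [10,20) fires=7
i=6 t=10 v=6: DROP (t<20-3); WM=20
i=7 t=12 v=8: DROP (t<20-3); WM=20
i=8 t=25 v=8: → [20,30); WM=24
i=9 t=23 v=8: → [20,30); WM=24
i=10 t=26 v=9: → [20,30); WM=25
i=11 t=26 v=6: → [20,30); WM=25
i=12 t=31 v=3: → [30,40); WM=30; [20,30) fires=9
i=13 t=30 v=3: → [30,40); WM=30
i=14 t=32 v=1: → [30,40); WM=31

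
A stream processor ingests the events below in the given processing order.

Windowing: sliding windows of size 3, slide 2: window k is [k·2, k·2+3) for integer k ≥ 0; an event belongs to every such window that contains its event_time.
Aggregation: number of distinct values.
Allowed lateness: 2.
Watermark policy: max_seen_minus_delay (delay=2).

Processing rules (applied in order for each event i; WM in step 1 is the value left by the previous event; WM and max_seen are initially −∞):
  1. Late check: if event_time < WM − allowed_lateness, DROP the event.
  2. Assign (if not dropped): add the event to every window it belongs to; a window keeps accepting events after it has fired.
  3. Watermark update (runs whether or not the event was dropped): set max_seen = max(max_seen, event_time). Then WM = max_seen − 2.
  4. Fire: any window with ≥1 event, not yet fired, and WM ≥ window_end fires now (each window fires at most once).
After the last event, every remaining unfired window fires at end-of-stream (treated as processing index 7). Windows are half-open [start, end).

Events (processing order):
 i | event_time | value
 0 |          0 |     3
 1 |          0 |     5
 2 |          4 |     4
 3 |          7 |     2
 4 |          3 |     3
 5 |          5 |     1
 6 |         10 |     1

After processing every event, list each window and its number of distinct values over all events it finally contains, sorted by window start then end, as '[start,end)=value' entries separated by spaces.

[0,3)=2 [2,5)=2 [4,7)=2 [6,9)=1 [8,11)=1 [10,13)=1

i=0 t=0 v=3: → [0,3); WM=-2
i=1 t=0 v=5: → [0,3); WM=-2
i=2 t=4 v=4: → [4,7),[2,5); WM=2
i=3 t=7 v=2: → [6,9); WM=5; [0,3) fires=2 [2,5) fires=1
i=4 t=3 v=3: → [2,5); WM=5
i=5 t=5 v=1: → [4,7); WM=5
i=6 t=10 v=1: → [10,13),[8,11); WM=8; [4,7) fires=2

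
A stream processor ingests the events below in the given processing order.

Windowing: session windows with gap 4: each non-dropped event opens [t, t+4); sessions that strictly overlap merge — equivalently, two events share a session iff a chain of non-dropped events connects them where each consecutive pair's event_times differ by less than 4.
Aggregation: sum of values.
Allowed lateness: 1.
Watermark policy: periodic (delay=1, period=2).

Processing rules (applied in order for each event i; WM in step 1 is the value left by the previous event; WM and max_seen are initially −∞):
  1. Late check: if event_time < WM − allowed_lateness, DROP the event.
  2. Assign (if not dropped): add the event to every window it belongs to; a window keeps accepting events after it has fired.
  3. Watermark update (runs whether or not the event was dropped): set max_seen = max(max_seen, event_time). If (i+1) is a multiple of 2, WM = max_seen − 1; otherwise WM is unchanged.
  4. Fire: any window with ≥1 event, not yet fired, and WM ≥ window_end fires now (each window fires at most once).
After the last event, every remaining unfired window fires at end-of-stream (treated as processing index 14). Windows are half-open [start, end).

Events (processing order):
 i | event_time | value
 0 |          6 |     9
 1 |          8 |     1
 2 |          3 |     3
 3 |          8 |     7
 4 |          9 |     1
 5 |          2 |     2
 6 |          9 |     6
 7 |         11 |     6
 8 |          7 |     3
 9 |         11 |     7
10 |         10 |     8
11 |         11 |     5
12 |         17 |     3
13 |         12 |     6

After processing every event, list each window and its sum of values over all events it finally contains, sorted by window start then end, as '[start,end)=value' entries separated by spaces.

[6,16)=56 [17,21)=3

i=0 t=6 v=9: → [6,10); WM=−∞
i=1 t=8 v=1: → [6,12); WM=7
i=2 t=3 v=3: DROP (t<7-1); WM=7
i=3 t=8 v=7: → [6,12); WM=7
i=4 t=9 v=1: → [6,13); WM=7
i=5 t=2 v=2: DROP (t<7-1); WM=8
i=6 t=9 v=6: → [6,13); WM=8
i=7 t=11 v=6: → [6,15); WM=10
i=8 t=7 v=3: DROP (t<10-1); WM=10
i=9 t=11 v=7: → [6,15); WM=10
i=10 t=10 v=8: → [6,15); WM=10
i=11 t=11 v=5: → [6,15); WM=10
i=12 t=17 v=3: → [17,21); WM=10
i=13 t=12 v=6: → [6,16); WM=16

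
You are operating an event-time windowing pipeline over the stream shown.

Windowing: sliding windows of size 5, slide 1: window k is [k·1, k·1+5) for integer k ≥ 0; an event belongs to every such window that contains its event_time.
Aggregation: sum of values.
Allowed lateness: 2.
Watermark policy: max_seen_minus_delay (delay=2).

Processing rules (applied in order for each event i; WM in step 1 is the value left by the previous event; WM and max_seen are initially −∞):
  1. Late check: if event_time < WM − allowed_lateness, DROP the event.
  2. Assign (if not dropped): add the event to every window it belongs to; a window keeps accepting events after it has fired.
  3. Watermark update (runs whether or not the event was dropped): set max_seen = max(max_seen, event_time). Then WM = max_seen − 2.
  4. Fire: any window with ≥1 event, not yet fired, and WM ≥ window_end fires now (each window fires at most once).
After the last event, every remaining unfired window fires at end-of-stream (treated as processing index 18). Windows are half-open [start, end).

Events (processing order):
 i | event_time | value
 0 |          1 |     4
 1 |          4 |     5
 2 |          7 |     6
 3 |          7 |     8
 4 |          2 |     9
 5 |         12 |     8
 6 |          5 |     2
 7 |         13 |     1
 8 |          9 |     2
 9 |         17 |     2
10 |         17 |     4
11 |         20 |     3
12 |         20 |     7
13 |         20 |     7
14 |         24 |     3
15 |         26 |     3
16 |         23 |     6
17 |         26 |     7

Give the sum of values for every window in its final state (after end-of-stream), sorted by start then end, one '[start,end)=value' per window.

[0,5)=9 [1,6)=9 [2,7)=5 [3,8)=19 [4,9)=19 [5,10)=16 [6,11)=16 [7,12)=16 [8,13)=10 [9,14)=11 [10,15)=9 [11,16)=9 [12,17)=9 [13,18)=7 [14,19)=6 [15,20)=6 [16,21)=23 [17,22)=23 [18,23)=17 [19,24)=23 [20,25)=26 [21,26)=9 [22,27)=19 [23,28)=19 [24,29)=13 [25,30)=10 [26,31)=10

i=0 t=1 v=4: → [1,6),[0,5); WM=-1
i=1 t=4 v=5: → [4,9),[3,8),[2,7),[1,6),[0,5); WM=2
i=2 t=7 v=6: → [7,12),[6,11),[5,10),[4,9),[3,8); WM=5; [0,5) fires=9
i=3 t=7 v=8: → [7,12),[6,11),[5,10),[4,9),[3,8); WM=5
i=4 t=2 v=9: DROP (t<5-2); WM=5
i=5 t=12 v=8: → [12,17),[11,16),[10,15),[9,14),[8,13); WM=10; [1,6) fires=9 [2,7) fires=5 [3,8) fires=19 [4,9) fires=19 [5,10) fires=14
i=6 t=5 v=2: DROP (t<10-2); WM=10
i=7 t=13 v=1: → [13,18),[12,17),[11,16),[10,15),[9,14); WM=11; [6,11) fires=14
i=8 t=9 v=2: → [9,14),[8,13),[7,12),[6,11),[5,10); WM=11
i=9 t=17 v=2: → [17,22),[16,21),[15,20),[14,19),[13,18); WM=15; [7,12) fires=16 [8,13) fires=10 [9,14) fires=11 [10,15) fires=9
i=10 t=17 v=4: → [17,22),[16,21),[15,20),[14,19),[13,18); WM=15
i=11 t=20 v=3: → [20,25),[19,24),[18,23),[17,22),[16,21); WM=18; [11,16) fires=9 [12,17) fires=9 [13,18) fires=7
i=12 t=20 v=7: → [20,25),[19,24),[18,23),[17,22),[16,21); WM=18
i=13 t=20 v=7: → [20,25),[19,24),[18,23),[17,22),[16,21); WM=18
i=14 t=24 v=3: → [24,29),[23,28),[22,27),[21,26),[20,25); WM=22; [14,19) fires=6 [15,20) fires=6 [16,21) fires=23 [17,22) fires=23
i=15 t=26 v=3: → [26,31),[25,30),[24,29),[23,28),[22,27); WM=24; [18,23) fires=17 [19,24) fires=17
i=16 t=23 v=6: → [23,28),[22,27),[21,26),[20,25),[19,24); WM=24
i=17 t=26 v=7: → [26,31),[25,30),[24,29),[23,28),[22,27); WM=24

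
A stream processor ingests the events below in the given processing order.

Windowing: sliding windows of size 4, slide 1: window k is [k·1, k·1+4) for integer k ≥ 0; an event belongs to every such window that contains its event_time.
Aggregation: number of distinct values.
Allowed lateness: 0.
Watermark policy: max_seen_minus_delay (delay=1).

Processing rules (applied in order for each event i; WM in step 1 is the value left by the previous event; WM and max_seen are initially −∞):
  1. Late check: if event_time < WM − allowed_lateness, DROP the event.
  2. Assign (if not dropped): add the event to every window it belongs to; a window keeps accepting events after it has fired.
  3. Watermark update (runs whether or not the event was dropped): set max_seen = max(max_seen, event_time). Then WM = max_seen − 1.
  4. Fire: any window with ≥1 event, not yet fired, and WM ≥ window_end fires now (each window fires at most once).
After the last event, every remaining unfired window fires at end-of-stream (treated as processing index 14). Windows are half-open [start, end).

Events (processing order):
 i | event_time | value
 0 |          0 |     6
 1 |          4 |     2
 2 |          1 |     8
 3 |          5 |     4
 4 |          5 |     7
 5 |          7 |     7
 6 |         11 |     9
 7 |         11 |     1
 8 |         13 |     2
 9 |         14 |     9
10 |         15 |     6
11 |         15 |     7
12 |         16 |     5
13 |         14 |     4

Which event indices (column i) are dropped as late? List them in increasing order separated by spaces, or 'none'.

i=0 t=0 v=6: → [0,4); WM=-1
i=1 t=4 v=2: → [4,8),[3,7),[2,6),[1,5); WM=3
i=2 t=1 v=8: DROP (t<3-0); WM=3
i=3 t=5 v=4: → [5,9),[4,8),[3,7),[2,6); WM=4; [0,4) fires=1
i=4 t=5 v=7: → [5,9),[4,8),[3,7),[2,6); WM=4
i=5 t=7 v=7: → [7,11),[6,10),[5,9),[4,8); WM=6; [1,5) fires=1 [2,6) fires=3
i=6 t=11 v=9: → [11,15),[10,14),[9,13),[8,12); WM=10; [3,7) fires=3 [4,8) fires=3 [5,9) fires=2 [6,10) fires=1
i=7 t=11 v=1: → [11,15),[10,14),[9,13),[8,12); WM=10
i=8 t=13 v=2: → [13,17),[12,16),[11,15),[10,14); WM=12; [7,11) fires=1 [8,12) fires=2
i=9 t=14 v=9: → [14,18),[13,17),[12,16),[11,15); WM=13; [9,13) fires=2
i=10 t=15 v=6: → [15,19),[14,18),[13,17),[12,16); WM=14; [10,14) fires=3
i=11 t=15 v=7: → [15,19),[14,18),[13,17),[12,16); WM=14
i=12 t=16 v=5: → [16,20),[15,19),[14,18),[13,17); WM=15; [11,15) fires=3
i=13 t=14 v=4: DROP (t<15-0); WM=15

2 13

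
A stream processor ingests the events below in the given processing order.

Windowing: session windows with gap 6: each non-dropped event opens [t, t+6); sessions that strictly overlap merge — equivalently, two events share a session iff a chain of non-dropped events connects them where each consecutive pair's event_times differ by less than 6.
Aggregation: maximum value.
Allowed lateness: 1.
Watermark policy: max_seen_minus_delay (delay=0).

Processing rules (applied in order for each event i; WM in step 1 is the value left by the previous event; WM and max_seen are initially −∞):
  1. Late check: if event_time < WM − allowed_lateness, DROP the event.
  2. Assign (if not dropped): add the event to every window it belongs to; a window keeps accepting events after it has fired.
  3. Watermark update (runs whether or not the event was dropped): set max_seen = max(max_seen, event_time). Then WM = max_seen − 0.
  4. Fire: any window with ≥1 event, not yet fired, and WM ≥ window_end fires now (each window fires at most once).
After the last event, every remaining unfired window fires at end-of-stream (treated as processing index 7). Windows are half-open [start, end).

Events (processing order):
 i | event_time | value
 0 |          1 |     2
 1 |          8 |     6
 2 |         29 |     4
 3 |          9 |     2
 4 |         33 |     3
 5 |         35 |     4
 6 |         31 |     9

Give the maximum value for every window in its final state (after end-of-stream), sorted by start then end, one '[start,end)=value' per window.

i=0 t=1 v=2: → [1,7); WM=1
i=1 t=8 v=6: → [8,14); WM=8
i=2 t=29 v=4: → [29,35); WM=29
i=3 t=9 v=2: DROP (t<29-1); WM=29
i=4 t=33 v=3: → [29,39); WM=33
i=5 t=35 v=4: → [29,41); WM=35
i=6 t=31 v=9: DROP (t<35-1); WM=35

[1,7)=2 [8,14)=6 [29,41)=4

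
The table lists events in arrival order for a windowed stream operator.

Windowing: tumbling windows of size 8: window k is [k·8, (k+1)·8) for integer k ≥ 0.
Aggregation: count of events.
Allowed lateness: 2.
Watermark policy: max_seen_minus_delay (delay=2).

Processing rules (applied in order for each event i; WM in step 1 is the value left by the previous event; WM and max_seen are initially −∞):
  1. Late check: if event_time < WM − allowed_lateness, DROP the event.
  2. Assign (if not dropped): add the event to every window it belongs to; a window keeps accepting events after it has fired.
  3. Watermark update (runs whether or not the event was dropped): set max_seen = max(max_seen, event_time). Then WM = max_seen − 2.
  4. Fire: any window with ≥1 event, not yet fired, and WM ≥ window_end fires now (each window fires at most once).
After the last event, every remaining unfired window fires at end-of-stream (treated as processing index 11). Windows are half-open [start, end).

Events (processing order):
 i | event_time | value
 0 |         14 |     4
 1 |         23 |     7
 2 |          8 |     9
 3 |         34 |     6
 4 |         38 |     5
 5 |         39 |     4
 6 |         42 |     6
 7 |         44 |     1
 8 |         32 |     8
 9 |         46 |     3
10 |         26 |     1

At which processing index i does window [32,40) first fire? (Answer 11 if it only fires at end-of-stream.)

i=0 t=14 v=4: → [8,16); WM=12
i=1 t=23 v=7: → [16,24); WM=21; [8,16) fires=1
i=2 t=8 v=9: DROP (t<21-2); WM=21
i=3 t=34 v=6: → [32,40); WM=32; [16,24) fires=1
i=4 t=38 v=5: → [32,40); WM=36
i=5 t=39 v=4: → [32,40); WM=37
i=6 t=42 v=6: → [40,48); WM=40; [32,40) fires=3
i=7 t=44 v=1: → [40,48); WM=42
i=8 t=32 v=8: DROP (t<42-2); WM=42
i=9 t=46 v=3: → [40,48); WM=44
i=10 t=26 v=1: DROP (t<44-2); WM=44

6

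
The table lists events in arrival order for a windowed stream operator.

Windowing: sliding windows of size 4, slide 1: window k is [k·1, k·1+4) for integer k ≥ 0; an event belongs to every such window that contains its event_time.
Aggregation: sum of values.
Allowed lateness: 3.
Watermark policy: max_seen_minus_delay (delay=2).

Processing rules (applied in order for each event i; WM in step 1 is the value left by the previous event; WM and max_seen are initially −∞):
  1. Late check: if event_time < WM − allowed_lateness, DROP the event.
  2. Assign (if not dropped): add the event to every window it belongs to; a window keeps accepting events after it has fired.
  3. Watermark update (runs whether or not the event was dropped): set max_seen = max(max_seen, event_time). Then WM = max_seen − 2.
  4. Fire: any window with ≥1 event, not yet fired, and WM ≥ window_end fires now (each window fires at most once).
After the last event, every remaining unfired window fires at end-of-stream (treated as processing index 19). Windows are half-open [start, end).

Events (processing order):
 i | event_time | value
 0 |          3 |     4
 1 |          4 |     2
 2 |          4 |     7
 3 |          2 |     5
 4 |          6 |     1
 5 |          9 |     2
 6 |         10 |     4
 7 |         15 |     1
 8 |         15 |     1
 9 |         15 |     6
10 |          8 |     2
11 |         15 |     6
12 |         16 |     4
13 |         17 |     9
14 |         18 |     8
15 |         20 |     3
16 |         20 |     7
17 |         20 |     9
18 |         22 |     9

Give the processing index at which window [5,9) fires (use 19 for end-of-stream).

7

i=0 t=3 v=4: → [3,7),[2,6),[1,5),[0,4); WM=1
i=1 t=4 v=2: → [4,8),[3,7),[2,6),[1,5); WM=2
i=2 t=4 v=7: → [4,8),[3,7),[2,6),[1,5); WM=2
i=3 t=2 v=5: → [2,6),[1,5),[0,4); WM=2
i=4 t=6 v=1: → [6,10),[5,9),[4,8),[3,7); WM=4; [0,4) fires=9
i=5 t=9 v=2: → [9,13),[8,12),[7,11),[6,10); WM=7; [1,5) fires=18 [2,6) fires=18 [3,7) fires=14
i=6 t=10 v=4: → [10,14),[9,13),[8,12),[7,11); WM=8; [4,8) fires=10
i=7 t=15 v=1: → [15,19),[14,18),[13,17),[12,16); WM=13; [5,9) fires=1 [6,10) fires=3 [7,11) fires=6 [8,12) fires=6 [9,13) fires=6
i=8 t=15 v=1: → [15,19),[14,18),[13,17),[12,16); WM=13
i=9 t=15 v=6: → [15,19),[14,18),[13,17),[12,16); WM=13
i=10 t=8 v=2: DROP (t<13-3); WM=13
i=11 t=15 v=6: → [15,19),[14,18),[13,17),[12,16); WM=13
i=12 t=16 v=4: → [16,20),[15,19),[14,18),[13,17); WM=14; [10,14) fires=4
i=13 t=17 v=9: → [17,21),[16,20),[15,19),[14,18); WM=15
i=14 t=18 v=8: → [18,22),[17,21),[16,20),[15,19); WM=16; [12,16) fires=14
i=15 t=20 v=3: → [20,24),[19,23),[18,22),[17,21); WM=18; [13,17) fires=18 [14,18) fires=27
i=16 t=20 v=7: → [20,24),[19,23),[18,22),[17,21); WM=18
i=17 t=20 v=9: → [20,24),[19,23),[18,22),[17,21); WM=18
i=18 t=22 v=9: → [22,26),[21,25),[20,24),[19,23); WM=20; [15,19) fires=35 [16,20) fires=21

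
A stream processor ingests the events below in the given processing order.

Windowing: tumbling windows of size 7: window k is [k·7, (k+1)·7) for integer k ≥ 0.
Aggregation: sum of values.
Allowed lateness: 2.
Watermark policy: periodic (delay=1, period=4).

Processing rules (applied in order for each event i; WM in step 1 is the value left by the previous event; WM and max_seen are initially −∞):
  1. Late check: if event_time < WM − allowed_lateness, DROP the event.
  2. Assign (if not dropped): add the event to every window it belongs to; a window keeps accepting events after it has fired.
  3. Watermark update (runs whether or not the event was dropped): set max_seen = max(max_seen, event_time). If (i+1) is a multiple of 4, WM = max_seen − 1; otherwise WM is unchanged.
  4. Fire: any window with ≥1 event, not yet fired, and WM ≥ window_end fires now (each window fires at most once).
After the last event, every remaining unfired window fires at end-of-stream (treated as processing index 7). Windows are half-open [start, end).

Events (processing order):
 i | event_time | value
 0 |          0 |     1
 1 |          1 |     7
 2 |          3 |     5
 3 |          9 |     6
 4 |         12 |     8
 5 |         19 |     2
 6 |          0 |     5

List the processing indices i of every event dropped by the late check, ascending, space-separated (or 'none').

i=0 t=0 v=1: → [0,7); WM=−∞
i=1 t=1 v=7: → [0,7); WM=−∞
i=2 t=3 v=5: → [0,7); WM=−∞
i=3 t=9 v=6: → [7,14); WM=8; [0,7) fires=13
i=4 t=12 v=8: → [7,14); WM=8
i=5 t=19 v=2: → [14,21); WM=8
i=6 t=0 v=5: DROP (t<8-2); WM=8

6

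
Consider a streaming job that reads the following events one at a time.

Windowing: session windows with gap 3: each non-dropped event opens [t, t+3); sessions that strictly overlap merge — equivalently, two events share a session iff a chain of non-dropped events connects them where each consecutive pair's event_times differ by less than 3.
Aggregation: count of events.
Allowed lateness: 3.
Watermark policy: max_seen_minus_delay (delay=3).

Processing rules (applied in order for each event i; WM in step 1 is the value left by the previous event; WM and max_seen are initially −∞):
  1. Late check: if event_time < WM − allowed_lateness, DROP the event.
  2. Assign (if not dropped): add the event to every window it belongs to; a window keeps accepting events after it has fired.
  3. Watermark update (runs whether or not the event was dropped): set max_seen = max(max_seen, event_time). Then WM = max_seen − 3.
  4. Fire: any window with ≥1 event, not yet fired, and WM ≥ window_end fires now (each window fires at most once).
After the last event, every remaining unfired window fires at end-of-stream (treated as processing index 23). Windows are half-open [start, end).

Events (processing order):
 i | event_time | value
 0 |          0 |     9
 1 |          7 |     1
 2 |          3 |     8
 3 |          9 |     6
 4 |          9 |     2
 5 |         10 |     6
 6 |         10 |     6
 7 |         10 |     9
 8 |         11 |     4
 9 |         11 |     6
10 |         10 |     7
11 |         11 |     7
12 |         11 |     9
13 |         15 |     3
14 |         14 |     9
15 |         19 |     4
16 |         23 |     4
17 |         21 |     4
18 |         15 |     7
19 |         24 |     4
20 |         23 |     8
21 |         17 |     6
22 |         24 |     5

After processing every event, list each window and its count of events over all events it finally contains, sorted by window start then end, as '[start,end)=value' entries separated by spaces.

[0,3)=1 [3,6)=1 [7,14)=11 [14,18)=2 [19,27)=6

i=0 t=0 v=9: → [0,3); WM=-3
i=1 t=7 v=1: → [7,10); WM=4
i=2 t=3 v=8: → [3,6); WM=4
i=3 t=9 v=6: → [7,12); WM=6
i=4 t=9 v=2: → [7,12); WM=6
i=5 t=10 v=6: → [7,13); WM=7
i=6 t=10 v=6: → [7,13); WM=7
i=7 t=10 v=9: → [7,13); WM=7
i=8 t=11 v=4: → [7,14); WM=8
i=9 t=11 v=6: → [7,14); WM=8
i=10 t=10 v=7: → [7,14); WM=8
i=11 t=11 v=7: → [7,14); WM=8
i=12 t=11 v=9: → [7,14); WM=8
i=13 t=15 v=3: → [15,18); WM=12
i=14 t=14 v=9: → [14,18); WM=12
i=15 t=19 v=4: → [19,22); WM=16
i=16 t=23 v=4: → [23,26); WM=20
i=17 t=21 v=4: → [19,26); WM=20
i=18 t=15 v=7: DROP (t<20-3); WM=20
i=19 t=24 v=4: → [19,27); WM=21
i=20 t=23 v=8: → [19,27); WM=21
i=21 t=17 v=6: DROP (t<21-3); WM=21
i=22 t=24 v=5: → [19,27); WM=21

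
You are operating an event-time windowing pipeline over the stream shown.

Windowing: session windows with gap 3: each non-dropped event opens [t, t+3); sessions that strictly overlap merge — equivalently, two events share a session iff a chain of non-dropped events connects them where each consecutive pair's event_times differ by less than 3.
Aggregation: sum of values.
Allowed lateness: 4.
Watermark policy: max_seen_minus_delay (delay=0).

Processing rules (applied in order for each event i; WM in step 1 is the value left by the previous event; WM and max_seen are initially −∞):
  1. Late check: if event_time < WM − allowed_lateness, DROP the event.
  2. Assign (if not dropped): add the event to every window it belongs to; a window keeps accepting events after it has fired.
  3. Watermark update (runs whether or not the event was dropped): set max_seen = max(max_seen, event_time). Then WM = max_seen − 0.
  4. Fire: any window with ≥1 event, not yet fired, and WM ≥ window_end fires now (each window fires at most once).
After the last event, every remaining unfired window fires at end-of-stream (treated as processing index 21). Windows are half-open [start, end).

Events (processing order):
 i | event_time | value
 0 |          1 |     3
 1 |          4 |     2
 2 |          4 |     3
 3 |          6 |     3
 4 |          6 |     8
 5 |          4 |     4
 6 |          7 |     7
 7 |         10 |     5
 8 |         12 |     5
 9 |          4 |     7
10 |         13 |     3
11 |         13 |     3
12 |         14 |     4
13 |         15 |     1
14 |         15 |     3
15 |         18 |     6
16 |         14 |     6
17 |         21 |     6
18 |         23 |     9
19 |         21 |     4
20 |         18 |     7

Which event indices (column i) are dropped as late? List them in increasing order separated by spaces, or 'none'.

9 20

i=0 t=1 v=3: → [1,4); WM=1
i=1 t=4 v=2: → [4,7); WM=4
i=2 t=4 v=3: → [4,7); WM=4
i=3 t=6 v=3: → [4,9); WM=6
i=4 t=6 v=8: → [4,9); WM=6
i=5 t=4 v=4: → [4,9); WM=6
i=6 t=7 v=7: → [4,10); WM=7
i=7 t=10 v=5: → [10,13); WM=10
i=8 t=12 v=5: → [10,15); WM=12
i=9 t=4 v=7: DROP (t<12-4); WM=12
i=10 t=13 v=3: → [10,16); WM=13
i=11 t=13 v=3: → [10,16); WM=13
i=12 t=14 v=4: → [10,17); WM=14
i=13 t=15 v=1: → [10,18); WM=15
i=14 t=15 v=3: → [10,18); WM=15
i=15 t=18 v=6: → [18,21); WM=18
i=16 t=14 v=6: → [10,18); WM=18
i=17 t=21 v=6: → [21,24); WM=21
i=18 t=23 v=9: → [21,26); WM=23
i=19 t=21 v=4: → [21,26); WM=23
i=20 t=18 v=7: DROP (t<23-4); WM=23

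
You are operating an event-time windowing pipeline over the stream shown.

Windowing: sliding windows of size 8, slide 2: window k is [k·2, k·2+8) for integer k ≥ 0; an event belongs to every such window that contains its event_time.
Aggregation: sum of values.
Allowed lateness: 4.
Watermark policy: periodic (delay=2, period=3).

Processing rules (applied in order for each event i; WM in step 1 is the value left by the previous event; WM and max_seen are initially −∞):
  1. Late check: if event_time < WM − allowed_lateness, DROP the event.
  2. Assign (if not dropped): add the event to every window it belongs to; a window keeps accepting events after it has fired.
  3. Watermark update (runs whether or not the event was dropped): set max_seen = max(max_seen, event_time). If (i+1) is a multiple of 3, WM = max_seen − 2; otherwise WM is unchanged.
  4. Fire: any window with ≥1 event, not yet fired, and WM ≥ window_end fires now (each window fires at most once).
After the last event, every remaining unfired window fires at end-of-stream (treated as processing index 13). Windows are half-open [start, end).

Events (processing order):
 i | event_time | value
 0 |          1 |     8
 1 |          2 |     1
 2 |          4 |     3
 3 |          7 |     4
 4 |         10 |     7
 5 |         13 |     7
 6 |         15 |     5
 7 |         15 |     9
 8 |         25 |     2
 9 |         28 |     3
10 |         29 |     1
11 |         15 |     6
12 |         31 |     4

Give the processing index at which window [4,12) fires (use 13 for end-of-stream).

8

i=0 t=1 v=8: → [0,8); WM=−∞
i=1 t=2 v=1: → [2,10),[0,8); WM=−∞
i=2 t=4 v=3: → [4,12),[2,10),[0,8); WM=2
i=3 t=7 v=4: → [6,14),[4,12),[2,10),[0,8); WM=2
i=4 t=10 v=7: → [10,18),[8,16),[6,14),[4,12); WM=2
i=5 t=13 v=7: → [12,20),[10,18),[8,16),[6,14); WM=11; [0,8) fires=16 [2,10) fires=8
i=6 t=15 v=5: → [14,22),[12,20),[10,18),[8,16); WM=11
i=7 t=15 v=9: → [14,22),[12,20),[10,18),[8,16); WM=11
i=8 t=25 v=2: → [24,32),[22,30),[20,28),[18,26); WM=23; [4,12) fires=14 [6,14) fires=18 [8,16) fires=28 [10,18) fires=28 [12,20) fires=21 [14,22) fires=14
i=9 t=28 v=3: → [28,36),[26,34),[24,32),[22,30); WM=23
i=10 t=29 v=1: → [28,36),[26,34),[24,32),[22,30); WM=23
i=11 t=15 v=6: DROP (t<23-4); WM=27; [18,26) fires=2
i=12 t=31 v=4: → [30,38),[28,36),[26,34),[24,32); WM=27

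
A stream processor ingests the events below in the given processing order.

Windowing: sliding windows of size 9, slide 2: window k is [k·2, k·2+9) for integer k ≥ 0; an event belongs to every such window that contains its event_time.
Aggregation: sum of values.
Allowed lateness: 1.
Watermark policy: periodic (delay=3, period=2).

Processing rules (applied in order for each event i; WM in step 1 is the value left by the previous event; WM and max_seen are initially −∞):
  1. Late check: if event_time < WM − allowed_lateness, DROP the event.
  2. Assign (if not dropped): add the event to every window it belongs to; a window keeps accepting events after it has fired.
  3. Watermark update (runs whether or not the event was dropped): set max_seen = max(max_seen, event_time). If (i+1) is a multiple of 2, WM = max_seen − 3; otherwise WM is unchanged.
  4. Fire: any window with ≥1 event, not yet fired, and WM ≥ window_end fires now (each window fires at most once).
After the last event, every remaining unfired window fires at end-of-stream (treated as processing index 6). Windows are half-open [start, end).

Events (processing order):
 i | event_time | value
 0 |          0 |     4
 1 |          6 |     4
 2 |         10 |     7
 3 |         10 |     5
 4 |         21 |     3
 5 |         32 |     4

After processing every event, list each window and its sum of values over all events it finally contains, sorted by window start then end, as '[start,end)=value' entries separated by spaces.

i=0 t=0 v=4: → [0,9); WM=−∞
i=1 t=6 v=4: → [6,15),[4,13),[2,11),[0,9); WM=3
i=2 t=10 v=7: → [10,19),[8,17),[6,15),[4,13),[2,11); WM=3
i=3 t=10 v=5: → [10,19),[8,17),[6,15),[4,13),[2,11); WM=7
i=4 t=21 v=3: → [20,29),[18,27),[16,25),[14,23); WM=7
i=5 t=32 v=4: → [32,41),[30,39),[28,37),[26,35),[24,33); WM=29; [0,9) fires=8 [2,11) fires=16 [4,13) fires=16 [6,15) fires=16 [8,17) fires=12 [10,19) fires=12 [14,23) fires=3 [16,25) fires=3 [18,27) fires=3 [20,29) fires=3

[0,9)=8 [2,11)=16 [4,13)=16 [6,15)=16 [8,17)=12 [10,19)=12 [14,23)=3 [16,25)=3 [18,27)=3 [20,29)=3 [24,33)=4 [26,35)=4 [28,37)=4 [30,39)=4 [32,41)=4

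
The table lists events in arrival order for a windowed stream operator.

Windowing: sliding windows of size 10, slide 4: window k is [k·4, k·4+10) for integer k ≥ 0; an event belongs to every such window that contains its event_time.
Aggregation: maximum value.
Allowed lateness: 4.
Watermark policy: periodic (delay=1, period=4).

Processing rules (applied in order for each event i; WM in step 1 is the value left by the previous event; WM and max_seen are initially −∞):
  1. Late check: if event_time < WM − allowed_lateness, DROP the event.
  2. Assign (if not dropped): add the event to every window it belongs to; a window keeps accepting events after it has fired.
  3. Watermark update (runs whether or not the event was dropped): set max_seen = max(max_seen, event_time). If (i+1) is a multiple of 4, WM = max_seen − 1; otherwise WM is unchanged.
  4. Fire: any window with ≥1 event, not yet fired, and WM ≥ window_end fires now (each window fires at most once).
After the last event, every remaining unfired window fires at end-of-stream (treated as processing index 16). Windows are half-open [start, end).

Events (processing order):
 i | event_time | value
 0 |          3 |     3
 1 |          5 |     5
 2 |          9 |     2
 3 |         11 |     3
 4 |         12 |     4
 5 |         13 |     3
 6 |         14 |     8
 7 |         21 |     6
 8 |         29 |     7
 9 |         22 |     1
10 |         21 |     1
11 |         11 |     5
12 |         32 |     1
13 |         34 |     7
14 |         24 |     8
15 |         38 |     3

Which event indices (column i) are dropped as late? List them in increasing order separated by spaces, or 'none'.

i=0 t=3 v=3: → [0,10); WM=−∞
i=1 t=5 v=5: → [4,14),[0,10); WM=−∞
i=2 t=9 v=2: → [8,18),[4,14),[0,10); WM=−∞
i=3 t=11 v=3: → [8,18),[4,14); WM=10; [0,10) fires=5
i=4 t=12 v=4: → [12,22),[8,18),[4,14); WM=10
i=5 t=13 v=3: → [12,22),[8,18),[4,14); WM=10
i=6 t=14 v=8: → [12,22),[8,18); WM=10
i=7 t=21 v=6: → [20,30),[16,26),[12,22); WM=20; [4,14) fires=5 [8,18) fires=8
i=8 t=29 v=7: → [28,38),[24,34),[20,30); WM=20
i=9 t=22 v=1: → [20,30),[16,26); WM=20
i=10 t=21 v=1: → [20,30),[16,26),[12,22); WM=20
i=11 t=11 v=5: DROP (t<20-4); WM=28; [12,22) fires=8 [16,26) fires=6
i=12 t=32 v=1: → [32,42),[28,38),[24,34); WM=28
i=13 t=34 v=7: → [32,42),[28,38); WM=28
i=14 t=24 v=8: → [24,34),[20,30),[16,26); WM=28
i=15 t=38 v=3: → [36,46),[32,42); WM=37; [20,30) fires=8 [24,34) fires=8

11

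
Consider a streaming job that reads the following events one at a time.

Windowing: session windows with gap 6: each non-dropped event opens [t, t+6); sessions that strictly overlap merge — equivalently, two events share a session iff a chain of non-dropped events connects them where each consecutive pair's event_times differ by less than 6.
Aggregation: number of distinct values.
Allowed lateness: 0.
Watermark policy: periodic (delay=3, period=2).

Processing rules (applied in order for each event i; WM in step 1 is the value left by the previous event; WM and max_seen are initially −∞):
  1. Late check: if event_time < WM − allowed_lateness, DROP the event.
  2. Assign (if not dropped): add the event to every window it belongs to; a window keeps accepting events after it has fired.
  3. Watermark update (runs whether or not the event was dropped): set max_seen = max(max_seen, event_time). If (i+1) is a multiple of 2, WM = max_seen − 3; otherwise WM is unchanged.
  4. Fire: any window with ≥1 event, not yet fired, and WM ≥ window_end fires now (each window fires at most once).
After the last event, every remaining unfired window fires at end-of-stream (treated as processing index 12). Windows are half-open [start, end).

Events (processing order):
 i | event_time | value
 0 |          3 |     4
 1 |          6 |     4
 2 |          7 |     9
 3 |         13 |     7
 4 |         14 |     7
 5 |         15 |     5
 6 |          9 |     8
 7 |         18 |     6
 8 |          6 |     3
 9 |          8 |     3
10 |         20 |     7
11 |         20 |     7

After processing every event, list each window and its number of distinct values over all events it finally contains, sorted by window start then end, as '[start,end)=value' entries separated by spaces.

[3,13)=2 [13,26)=3

i=0 t=3 v=4: → [3,9); WM=−∞
i=1 t=6 v=4: → [3,12); WM=3
i=2 t=7 v=9: → [3,13); WM=3
i=3 t=13 v=7: → [13,19); WM=10
i=4 t=14 v=7: → [13,20); WM=10
i=5 t=15 v=5: → [13,21); WM=12
i=6 t=9 v=8: DROP (t<12-0); WM=12
i=7 t=18 v=6: → [13,24); WM=15
i=8 t=6 v=3: DROP (t<15-0); WM=15
i=9 t=8 v=3: DROP (t<15-0); WM=15
i=10 t=20 v=7: → [13,26); WM=15
i=11 t=20 v=7: → [13,26); WM=17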